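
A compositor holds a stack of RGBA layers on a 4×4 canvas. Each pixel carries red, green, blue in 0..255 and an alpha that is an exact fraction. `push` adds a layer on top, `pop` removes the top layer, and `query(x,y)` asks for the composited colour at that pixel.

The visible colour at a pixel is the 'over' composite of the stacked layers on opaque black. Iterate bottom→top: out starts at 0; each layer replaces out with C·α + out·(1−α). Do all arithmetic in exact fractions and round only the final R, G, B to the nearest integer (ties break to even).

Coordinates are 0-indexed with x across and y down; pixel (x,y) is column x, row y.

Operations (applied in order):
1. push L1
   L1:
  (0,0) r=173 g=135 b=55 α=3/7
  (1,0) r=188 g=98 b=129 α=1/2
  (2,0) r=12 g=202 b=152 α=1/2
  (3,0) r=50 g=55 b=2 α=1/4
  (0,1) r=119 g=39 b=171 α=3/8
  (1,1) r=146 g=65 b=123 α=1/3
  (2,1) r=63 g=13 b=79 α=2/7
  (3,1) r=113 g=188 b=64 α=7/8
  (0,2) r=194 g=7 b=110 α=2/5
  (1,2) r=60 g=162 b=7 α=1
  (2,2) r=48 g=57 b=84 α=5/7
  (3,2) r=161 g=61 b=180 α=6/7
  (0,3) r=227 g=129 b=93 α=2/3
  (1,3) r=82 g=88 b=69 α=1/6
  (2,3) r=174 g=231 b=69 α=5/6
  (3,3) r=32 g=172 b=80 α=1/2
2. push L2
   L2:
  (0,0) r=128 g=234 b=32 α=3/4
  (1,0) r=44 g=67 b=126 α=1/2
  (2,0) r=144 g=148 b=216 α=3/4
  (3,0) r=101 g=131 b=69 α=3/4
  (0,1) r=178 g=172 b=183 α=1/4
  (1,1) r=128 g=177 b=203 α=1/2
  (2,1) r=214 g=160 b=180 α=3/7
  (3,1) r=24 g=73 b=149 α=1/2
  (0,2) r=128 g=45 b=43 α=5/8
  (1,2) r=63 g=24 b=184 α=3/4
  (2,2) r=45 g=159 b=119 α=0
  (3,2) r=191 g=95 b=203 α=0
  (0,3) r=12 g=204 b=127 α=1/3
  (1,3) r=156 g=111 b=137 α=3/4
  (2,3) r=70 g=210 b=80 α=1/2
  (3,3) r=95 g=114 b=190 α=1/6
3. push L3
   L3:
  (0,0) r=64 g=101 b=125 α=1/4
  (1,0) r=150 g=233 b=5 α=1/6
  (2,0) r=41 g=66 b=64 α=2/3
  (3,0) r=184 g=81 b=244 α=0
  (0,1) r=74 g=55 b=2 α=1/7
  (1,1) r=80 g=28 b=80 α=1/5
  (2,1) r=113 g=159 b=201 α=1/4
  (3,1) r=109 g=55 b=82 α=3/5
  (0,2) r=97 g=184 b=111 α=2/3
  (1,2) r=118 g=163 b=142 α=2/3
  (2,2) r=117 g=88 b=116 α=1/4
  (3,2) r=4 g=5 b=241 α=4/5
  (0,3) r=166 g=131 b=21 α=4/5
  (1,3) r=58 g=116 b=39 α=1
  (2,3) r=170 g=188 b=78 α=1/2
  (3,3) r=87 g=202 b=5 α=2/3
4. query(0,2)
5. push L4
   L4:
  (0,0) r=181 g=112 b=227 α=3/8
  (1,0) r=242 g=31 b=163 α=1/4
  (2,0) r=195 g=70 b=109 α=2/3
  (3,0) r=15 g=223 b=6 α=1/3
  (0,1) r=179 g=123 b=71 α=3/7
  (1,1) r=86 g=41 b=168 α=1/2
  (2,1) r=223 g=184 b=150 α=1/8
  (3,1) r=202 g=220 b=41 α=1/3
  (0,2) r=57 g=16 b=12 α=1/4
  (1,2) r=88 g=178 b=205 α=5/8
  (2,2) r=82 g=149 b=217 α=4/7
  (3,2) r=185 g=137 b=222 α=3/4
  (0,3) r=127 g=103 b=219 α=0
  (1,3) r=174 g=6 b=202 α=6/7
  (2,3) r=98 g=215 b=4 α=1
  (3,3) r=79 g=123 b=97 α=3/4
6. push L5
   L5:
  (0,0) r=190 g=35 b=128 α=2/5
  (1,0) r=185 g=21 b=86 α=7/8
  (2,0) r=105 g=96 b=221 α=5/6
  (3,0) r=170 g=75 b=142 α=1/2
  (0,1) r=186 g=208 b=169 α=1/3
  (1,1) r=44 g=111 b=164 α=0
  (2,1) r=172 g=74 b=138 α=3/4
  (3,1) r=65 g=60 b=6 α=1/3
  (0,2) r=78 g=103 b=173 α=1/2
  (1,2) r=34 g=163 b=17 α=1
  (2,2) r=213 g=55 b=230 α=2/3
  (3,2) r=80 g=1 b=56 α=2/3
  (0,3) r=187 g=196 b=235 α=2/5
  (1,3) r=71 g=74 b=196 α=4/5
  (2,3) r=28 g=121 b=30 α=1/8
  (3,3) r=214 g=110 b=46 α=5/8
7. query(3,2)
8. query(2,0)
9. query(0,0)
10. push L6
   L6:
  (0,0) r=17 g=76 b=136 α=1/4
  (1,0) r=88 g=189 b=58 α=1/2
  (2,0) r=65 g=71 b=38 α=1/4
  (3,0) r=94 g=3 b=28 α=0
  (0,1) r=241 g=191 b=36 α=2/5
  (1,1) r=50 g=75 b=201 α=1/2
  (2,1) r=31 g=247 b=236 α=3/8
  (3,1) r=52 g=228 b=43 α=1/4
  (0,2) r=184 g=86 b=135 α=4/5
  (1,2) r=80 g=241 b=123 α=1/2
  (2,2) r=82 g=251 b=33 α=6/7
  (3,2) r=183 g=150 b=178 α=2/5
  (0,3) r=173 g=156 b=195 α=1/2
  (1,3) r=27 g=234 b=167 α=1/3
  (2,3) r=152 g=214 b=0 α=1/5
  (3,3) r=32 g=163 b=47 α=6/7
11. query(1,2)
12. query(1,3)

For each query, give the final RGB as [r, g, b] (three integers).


(0,2) stack=L1,L2,L3; from [0,0,0]:
after L1 α=2/5: [388/5, 14/5, 44]
after L2 α=5/8: [1091/10, 1167/40, 347/8]
after L3 α=2/3: [3031/30, 15887/120, 2123/24]
→ [101, 132, 88]

query (3,2) [L1,L2,L3,L4,L5] — begin 0,0,0
L1 α=6/7: [138, 366/7, 1080/7]
L2 α=0: [138, 366/7, 1080/7]
L3 α=4/5: [154/5, 506/35, 7828/35]
L4 α=3/4: [2929/20, 14891/140, 15569/70]
L5 α=2/3: [2043/20, 5057/140, 7803/70]
rounded: [102, 36, 111]

at x=2,y=0 over L1,L2,L3,L4,L5:
after L1 α=1/2: [6, 101, 76]
after L2 α=3/4: [219/2, 545/4, 181]
after L3 α=2/3: [383/6, 1073/12, 103]
after L4 α=2/3: [2723/18, 2753/36, 107]
after L5 α=5/6: [12173/108, 20033/216, 202]
= [113, 93, 202]

query (0,0) [L1,L2,L3,L4,L5] — begin 0,0,0
after L1 α=3/7: [519/7, 405/7, 165/7]
after L2 α=3/4: [3207/28, 5319/28, 837/28]
after L3 α=1/4: [11413/112, 18785/112, 6011/112]
after L4 α=3/8: [117881/896, 131557/896, 106327/896]
after L5 α=2/5: [694123/4480, 457391/4480, 548357/4480]
→ [155, 102, 122]

(1,2) stack=L1,L2,L3,L4,L5,L6; from [0,0,0]:
L1 α=1: [60, 162, 7]
L2 α=3/4: [249/4, 117/2, 559/4]
L3 α=2/3: [1193/12, 769/6, 565/4]
L4 α=5/8: [2953/32, 2549/16, 5795/32]
L5 α=1: [34, 163, 17]
L6 α=1/2: [57, 202, 70]
rounded: [57, 202, 70]

query (1,3) [L1,L2,L3,L4,L5,L6] — begin 0,0,0
after L1 α=1/6: [41/3, 44/3, 23/2]
after L2 α=3/4: [1445/12, 1043/12, 845/8]
after L3 α=1: [58, 116, 39]
after L4 α=6/7: [1102/7, 152/7, 1251/7]
after L5 α=4/5: [618/7, 2224/35, 6739/35]
after L6 α=1/3: [475/7, 12638/105, 6441/35]
rounded: [68, 120, 184]


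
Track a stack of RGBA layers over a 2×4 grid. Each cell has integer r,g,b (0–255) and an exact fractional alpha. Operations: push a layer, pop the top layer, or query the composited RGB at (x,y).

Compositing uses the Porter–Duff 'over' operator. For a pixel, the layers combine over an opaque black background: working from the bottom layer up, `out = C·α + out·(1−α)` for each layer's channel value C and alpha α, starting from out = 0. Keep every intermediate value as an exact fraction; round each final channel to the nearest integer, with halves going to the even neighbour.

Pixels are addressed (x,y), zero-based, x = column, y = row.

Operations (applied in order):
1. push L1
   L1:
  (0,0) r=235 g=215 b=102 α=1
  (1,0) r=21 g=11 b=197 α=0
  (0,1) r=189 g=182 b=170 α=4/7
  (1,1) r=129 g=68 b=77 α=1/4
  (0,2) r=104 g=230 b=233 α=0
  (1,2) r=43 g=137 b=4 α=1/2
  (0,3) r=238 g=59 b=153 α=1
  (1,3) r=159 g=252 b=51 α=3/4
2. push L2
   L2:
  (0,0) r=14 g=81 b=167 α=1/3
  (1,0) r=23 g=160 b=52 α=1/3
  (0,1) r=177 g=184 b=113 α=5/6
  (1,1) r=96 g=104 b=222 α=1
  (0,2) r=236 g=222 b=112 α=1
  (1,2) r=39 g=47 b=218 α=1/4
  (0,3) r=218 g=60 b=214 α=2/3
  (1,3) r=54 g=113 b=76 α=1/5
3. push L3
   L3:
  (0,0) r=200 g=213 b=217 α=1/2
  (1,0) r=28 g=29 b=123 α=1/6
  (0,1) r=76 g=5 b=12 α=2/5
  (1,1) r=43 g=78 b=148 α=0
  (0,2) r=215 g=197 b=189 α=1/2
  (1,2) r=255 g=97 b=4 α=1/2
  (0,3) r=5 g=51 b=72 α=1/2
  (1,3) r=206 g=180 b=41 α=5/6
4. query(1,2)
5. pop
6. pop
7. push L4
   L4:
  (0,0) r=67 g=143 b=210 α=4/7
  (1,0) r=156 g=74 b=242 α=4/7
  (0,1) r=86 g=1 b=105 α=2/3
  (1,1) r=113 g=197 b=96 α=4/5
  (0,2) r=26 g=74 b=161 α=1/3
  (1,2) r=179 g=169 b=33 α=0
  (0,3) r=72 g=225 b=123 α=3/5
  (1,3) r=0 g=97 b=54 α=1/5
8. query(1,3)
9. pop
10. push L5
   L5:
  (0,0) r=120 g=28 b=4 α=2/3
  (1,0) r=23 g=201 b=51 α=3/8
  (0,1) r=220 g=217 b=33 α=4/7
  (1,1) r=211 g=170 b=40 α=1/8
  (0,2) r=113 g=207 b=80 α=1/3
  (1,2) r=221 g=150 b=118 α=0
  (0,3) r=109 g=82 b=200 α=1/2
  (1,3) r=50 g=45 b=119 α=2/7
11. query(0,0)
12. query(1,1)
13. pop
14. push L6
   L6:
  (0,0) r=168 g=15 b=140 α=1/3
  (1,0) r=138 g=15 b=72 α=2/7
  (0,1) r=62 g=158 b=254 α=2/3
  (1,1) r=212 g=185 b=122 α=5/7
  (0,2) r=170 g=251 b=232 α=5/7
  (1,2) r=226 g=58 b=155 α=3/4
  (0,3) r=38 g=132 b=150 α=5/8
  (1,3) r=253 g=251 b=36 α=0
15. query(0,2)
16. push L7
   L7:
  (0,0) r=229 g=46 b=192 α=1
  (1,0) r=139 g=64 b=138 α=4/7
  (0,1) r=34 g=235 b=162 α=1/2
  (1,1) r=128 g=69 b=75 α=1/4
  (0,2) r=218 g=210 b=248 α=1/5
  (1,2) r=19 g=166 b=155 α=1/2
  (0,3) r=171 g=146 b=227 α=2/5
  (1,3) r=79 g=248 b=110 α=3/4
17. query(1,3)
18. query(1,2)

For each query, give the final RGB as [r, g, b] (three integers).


at x=1,y=2 over L1,L2,L3:
after L1 α=1/2: [43/2, 137/2, 2]
after L2 α=1/4: [207/8, 505/8, 56]
after L3 α=1/2: [2247/16, 1281/16, 30]
rounded: [140, 80, 30]

at x=1,y=3 over L1,L4:
+L1 (α=3/4) → [477/4, 189, 153/4]
+L4 (α=1/5) → [477/5, 853/5, 207/5]
→ [95, 171, 41]

(0,0) stack=L1,L5; from [0,0,0]:
+L1 (α=1) → [235, 215, 102]
+L5 (α=2/3) → [475/3, 271/3, 110/3]
→ [158, 90, 37]

(1,1) stack=L1,L5; from [0,0,0]:
L1 α=1/4: [129/4, 17, 77/4]
L5 α=1/8: [1747/32, 289/8, 699/32]
→ [55, 36, 22]

at x=0,y=2 over L1,L6:
+L1 (α=0) → [0, 0, 0]
+L6 (α=5/7) → [850/7, 1255/7, 1160/7]
= [121, 179, 166]

at x=1,y=3 over L1,L6,L7:
after L1 α=3/4: [477/4, 189, 153/4]
after L6 α=0: [477/4, 189, 153/4]
after L7 α=3/4: [1425/16, 933/4, 1473/16]
= [89, 233, 92]

(1,2) stack=L1,L6,L7; from [0,0,0]:
+L1 (α=1/2) → [43/2, 137/2, 2]
+L6 (α=3/4) → [1399/8, 485/8, 467/4]
+L7 (α=1/2) → [1551/16, 1813/16, 1087/8]
rounded: [97, 113, 136]


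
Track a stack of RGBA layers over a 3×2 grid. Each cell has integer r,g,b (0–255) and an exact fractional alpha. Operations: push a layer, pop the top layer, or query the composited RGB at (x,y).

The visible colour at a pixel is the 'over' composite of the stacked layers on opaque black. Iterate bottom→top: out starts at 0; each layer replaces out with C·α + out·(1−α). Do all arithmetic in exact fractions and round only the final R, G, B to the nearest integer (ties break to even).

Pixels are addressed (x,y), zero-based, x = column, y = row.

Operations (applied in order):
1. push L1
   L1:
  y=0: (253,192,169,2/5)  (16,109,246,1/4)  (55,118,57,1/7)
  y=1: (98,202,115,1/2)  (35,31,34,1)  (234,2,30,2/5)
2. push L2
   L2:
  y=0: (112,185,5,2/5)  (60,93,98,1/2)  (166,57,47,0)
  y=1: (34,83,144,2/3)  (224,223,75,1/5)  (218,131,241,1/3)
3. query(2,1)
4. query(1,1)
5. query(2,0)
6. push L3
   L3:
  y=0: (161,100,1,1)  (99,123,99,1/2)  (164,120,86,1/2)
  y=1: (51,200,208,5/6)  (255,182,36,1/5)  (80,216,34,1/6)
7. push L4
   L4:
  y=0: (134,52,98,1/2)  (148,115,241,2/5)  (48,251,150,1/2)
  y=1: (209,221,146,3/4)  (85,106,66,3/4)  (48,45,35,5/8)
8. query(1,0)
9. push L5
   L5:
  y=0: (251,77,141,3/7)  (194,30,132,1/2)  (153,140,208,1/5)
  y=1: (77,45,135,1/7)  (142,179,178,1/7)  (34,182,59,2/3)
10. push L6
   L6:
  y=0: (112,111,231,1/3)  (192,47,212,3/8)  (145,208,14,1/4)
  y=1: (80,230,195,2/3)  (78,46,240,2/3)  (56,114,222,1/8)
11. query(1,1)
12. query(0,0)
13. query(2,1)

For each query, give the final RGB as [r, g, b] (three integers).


(2,1) stack=L1,L2; from [0,0,0]:
+L1 (α=2/5) → [468/5, 4/5, 12]
+L2 (α=1/3) → [2026/15, 221/5, 265/3]
→ [135, 44, 88]

at x=1,y=1 over L1,L2:
+L1 (α=1) → [35, 31, 34]
+L2 (α=1/5) → [364/5, 347/5, 211/5]
= [73, 69, 42]

query (2,0) [L1,L2] — begin 0,0,0
L1 α=1/7: [55/7, 118/7, 57/7]
L2 α=0: [55/7, 118/7, 57/7]
= [8, 17, 8]

(1,0) stack=L1,L2,L3,L4; from [0,0,0]:
after L1 α=1/4: [4, 109/4, 123/2]
after L2 α=1/2: [32, 481/8, 319/4]
after L3 α=1/2: [131/2, 1465/16, 715/8]
after L4 α=2/5: [197/2, 1615/16, 6001/40]
→ [98, 101, 150]

at x=1,y=1 over L1,L2,L3,L4,L5,L6:
+L1 (α=1) → [35, 31, 34]
+L2 (α=1/5) → [364/5, 347/5, 211/5]
+L3 (α=1/5) → [2731/25, 2298/25, 1024/25]
+L4 (α=3/4) → [4553/50, 2562/25, 2987/50]
+L5 (α=1/7) → [17209/175, 19847/175, 13411/175]
+L6 (α=2/3) → [44509/525, 35947/525, 97411/525]
rounded: [85, 68, 186]

query (0,0) [L1,L2,L3,L4,L5,L6] — begin 0,0,0
after L1 α=2/5: [506/5, 384/5, 338/5]
after L2 α=2/5: [2638/25, 3002/25, 1064/25]
after L3 α=1: [161, 100, 1]
after L4 α=1/2: [295/2, 76, 99/2]
after L5 α=3/7: [1343/7, 535/7, 621/7]
after L6 α=1/3: [3470/21, 1847/21, 953/7]
= [165, 88, 136]

(2,1) stack=L1,L2,L3,L4,L5,L6; from [0,0,0]:
after L1 α=2/5: [468/5, 4/5, 12]
after L2 α=1/3: [2026/15, 221/5, 265/3]
after L3 α=1/6: [1133/9, 437/6, 1427/18]
after L4 α=5/8: [1853/24, 887/16, 2477/48]
after L5 α=2/3: [3485/72, 2237/16, 8141/144]
after L6 α=1/8: [28427/576, 17483/128, 88955/1152]
= [49, 137, 77]


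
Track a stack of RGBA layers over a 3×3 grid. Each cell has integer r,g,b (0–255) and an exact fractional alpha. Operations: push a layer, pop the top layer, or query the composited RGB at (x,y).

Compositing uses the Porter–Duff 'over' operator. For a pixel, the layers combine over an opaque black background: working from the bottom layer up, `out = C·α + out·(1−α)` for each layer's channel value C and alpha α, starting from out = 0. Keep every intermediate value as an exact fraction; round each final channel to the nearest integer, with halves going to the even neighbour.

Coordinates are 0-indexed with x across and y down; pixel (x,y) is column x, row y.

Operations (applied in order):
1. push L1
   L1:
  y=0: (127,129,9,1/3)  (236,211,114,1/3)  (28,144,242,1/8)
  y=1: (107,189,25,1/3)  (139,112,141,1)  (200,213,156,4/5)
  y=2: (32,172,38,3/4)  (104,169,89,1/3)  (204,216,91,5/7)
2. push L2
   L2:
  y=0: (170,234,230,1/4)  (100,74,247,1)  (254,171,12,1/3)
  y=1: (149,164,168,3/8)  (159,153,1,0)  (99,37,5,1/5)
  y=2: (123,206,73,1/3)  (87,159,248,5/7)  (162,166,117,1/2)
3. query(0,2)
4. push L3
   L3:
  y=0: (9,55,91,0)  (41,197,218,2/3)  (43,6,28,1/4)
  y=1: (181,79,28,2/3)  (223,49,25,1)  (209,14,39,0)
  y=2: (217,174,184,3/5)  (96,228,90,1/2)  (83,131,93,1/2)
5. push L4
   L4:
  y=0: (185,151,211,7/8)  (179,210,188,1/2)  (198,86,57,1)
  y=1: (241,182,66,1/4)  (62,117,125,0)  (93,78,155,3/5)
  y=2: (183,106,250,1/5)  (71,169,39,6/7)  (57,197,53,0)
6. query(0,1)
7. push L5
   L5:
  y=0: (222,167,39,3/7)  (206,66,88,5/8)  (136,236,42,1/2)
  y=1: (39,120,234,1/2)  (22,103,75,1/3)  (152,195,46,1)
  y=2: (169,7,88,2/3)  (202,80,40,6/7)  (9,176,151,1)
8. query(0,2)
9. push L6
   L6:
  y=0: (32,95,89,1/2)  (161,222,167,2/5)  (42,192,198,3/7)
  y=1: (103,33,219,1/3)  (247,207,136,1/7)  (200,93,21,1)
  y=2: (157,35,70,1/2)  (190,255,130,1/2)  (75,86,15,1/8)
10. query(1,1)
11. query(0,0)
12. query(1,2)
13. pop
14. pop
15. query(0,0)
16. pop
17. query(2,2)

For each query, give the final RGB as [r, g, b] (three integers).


query (0,2) [L1,L2] — begin 0,0,0
after L1 α=3/4: [24, 129, 57/2]
after L2 α=1/3: [57, 464/3, 130/3]
→ [57, 155, 43]

query (0,1) [L1,L2,L3,L4] — begin 0,0,0
after L1 α=1/3: [107/3, 63, 25/3]
after L2 α=3/8: [469/6, 807/8, 1637/24]
after L3 α=2/3: [2641/18, 2071/24, 2981/72]
after L4 α=1/4: [4087/24, 3527/32, 4565/96]
rounded: [170, 110, 48]

query (0,2) [L1,L2,L3,L4,L5] — begin 0,0,0
+L1 (α=3/4) → [24, 129, 57/2]
+L2 (α=1/3) → [57, 464/3, 130/3]
+L3 (α=3/5) → [153, 2494/15, 1916/15]
+L4 (α=1/5) → [159, 11566/75, 11414/75]
+L5 (α=2/3) → [497/3, 12616/225, 24614/225]
rounded: [166, 56, 109]

at x=1,y=1 over L1,L2,L3,L4,L5,L6:
L1 α=1: [139, 112, 141]
L2 α=0: [139, 112, 141]
L3 α=1: [223, 49, 25]
L4 α=0: [223, 49, 25]
L5 α=1/3: [156, 67, 125/3]
L6 α=1/7: [169, 87, 386/7]
rounded: [169, 87, 55]

(0,0) stack=L1,L2,L3,L4,L5,L6; from [0,0,0]:
after L1 α=1/3: [127/3, 43, 3]
after L2 α=1/4: [297/4, 363/4, 239/4]
after L3 α=0: [297/4, 363/4, 239/4]
after L4 α=7/8: [5477/32, 4591/32, 6147/32]
after L5 α=3/7: [10805/56, 8599/56, 7083/56]
after L6 α=1/2: [12597/112, 13919/112, 12067/112]
= [112, 124, 108]

query (1,2) [L1,L2,L3,L4,L5,L6] — begin 0,0,0
after L1 α=1/3: [104/3, 169/3, 89/3]
after L2 α=5/7: [1513/21, 389/3, 3898/21]
after L3 α=1/2: [3529/42, 1073/6, 2894/21]
after L4 α=6/7: [21421/294, 7157/42, 7808/147]
after L5 α=6/7: [377749/2058, 27317/294, 43088/1029]
after L6 α=1/2: [768769/4116, 102287/588, 88429/1029]
rounded: [187, 174, 86]

query (0,0) [L1,L2,L3,L4] — begin 0,0,0
L1 α=1/3: [127/3, 43, 3]
L2 α=1/4: [297/4, 363/4, 239/4]
L3 α=0: [297/4, 363/4, 239/4]
L4 α=7/8: [5477/32, 4591/32, 6147/32]
rounded: [171, 143, 192]

(2,2) stack=L1,L2,L3; from [0,0,0]:
+L1 (α=5/7) → [1020/7, 1080/7, 65]
+L2 (α=1/2) → [1077/7, 1121/7, 91]
+L3 (α=1/2) → [829/7, 1019/7, 92]
= [118, 146, 92]


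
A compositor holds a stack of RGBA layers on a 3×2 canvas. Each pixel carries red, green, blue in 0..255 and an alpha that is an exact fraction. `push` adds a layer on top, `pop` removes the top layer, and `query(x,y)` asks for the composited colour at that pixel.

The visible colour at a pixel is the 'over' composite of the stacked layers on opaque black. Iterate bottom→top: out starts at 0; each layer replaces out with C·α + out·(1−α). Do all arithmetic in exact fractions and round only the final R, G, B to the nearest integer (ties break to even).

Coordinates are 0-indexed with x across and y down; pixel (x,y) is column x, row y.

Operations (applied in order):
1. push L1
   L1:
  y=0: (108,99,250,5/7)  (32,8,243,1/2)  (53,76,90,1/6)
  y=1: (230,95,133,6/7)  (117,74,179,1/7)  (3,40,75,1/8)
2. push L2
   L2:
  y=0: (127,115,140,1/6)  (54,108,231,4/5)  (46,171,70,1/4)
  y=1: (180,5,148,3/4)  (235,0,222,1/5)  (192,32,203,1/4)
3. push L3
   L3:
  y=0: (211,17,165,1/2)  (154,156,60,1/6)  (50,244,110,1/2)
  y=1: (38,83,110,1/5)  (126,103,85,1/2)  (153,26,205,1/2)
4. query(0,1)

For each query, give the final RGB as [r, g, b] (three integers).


(0,1) stack=L1,L2,L3; from [0,0,0]:
+L1 (α=6/7) → [1380/7, 570/7, 114]
+L2 (α=3/4) → [1290/7, 675/28, 279/2]
+L3 (α=1/5) → [5426/35, 1256/35, 668/5]
→ [155, 36, 134]


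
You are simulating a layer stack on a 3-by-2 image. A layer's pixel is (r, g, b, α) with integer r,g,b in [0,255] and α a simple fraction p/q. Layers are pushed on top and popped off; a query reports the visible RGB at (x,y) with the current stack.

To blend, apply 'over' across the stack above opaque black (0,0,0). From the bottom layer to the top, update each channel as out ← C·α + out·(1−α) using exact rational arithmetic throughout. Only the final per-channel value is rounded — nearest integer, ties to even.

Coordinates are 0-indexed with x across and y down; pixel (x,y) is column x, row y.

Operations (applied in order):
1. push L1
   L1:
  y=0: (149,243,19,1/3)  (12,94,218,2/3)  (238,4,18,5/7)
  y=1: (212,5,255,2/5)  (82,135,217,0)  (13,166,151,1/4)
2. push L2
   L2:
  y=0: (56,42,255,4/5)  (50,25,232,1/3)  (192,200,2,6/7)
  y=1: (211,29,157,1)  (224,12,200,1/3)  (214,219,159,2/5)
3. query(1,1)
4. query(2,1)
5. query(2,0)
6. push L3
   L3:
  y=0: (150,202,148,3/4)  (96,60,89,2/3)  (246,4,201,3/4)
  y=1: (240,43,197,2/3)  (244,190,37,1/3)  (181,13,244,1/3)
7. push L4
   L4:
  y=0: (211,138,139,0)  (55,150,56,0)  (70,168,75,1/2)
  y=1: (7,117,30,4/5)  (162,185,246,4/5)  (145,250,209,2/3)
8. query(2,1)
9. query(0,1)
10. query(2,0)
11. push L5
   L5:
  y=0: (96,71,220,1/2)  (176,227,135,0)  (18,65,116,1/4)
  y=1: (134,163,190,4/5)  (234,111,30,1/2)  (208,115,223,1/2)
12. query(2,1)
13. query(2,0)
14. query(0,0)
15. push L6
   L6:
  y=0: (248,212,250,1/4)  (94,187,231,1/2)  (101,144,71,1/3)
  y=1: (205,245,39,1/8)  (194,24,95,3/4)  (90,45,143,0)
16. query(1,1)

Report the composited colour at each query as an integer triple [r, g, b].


query (1,1) [L1,L2] — begin 0,0,0
after L1 α=0: [0, 0, 0]
after L2 α=1/3: [224/3, 4, 200/3]
→ [75, 4, 67]

at x=2,y=1 over L1,L2:
after L1 α=1/4: [13/4, 83/2, 151/4]
after L2 α=2/5: [1751/20, 225/2, 345/4]
→ [88, 112, 86]

at x=2,y=0 over L1,L2:
+L1 (α=5/7) → [170, 20/7, 90/7]
+L2 (α=6/7) → [1322/7, 8420/49, 174/49]
= [189, 172, 4]

query (2,1) [L1,L2,L3,L4] — begin 0,0,0
L1 α=1/4: [13/4, 83/2, 151/4]
L2 α=2/5: [1751/20, 225/2, 345/4]
L3 α=1/3: [1187/10, 238/3, 833/6]
L4 α=2/3: [4087/30, 1738/9, 3341/18]
rounded: [136, 193, 186]

query (0,1) [L1,L2,L3,L4] — begin 0,0,0
after L1 α=2/5: [424/5, 2, 102]
after L2 α=1: [211, 29, 157]
after L3 α=2/3: [691/3, 115/3, 551/3]
after L4 α=4/5: [155/3, 1519/15, 911/15]
= [52, 101, 61]

at x=2,y=0 over L1,L2,L3,L4:
L1 α=5/7: [170, 20/7, 90/7]
L2 α=6/7: [1322/7, 8420/49, 174/49]
L3 α=3/4: [1622/7, 2252/49, 29721/196]
L4 α=1/2: [1056/7, 5242/49, 44421/392]
→ [151, 107, 113]

(2,1) stack=L1,L2,L3,L4,L5; from [0,0,0]:
after L1 α=1/4: [13/4, 83/2, 151/4]
after L2 α=2/5: [1751/20, 225/2, 345/4]
after L3 α=1/3: [1187/10, 238/3, 833/6]
after L4 α=2/3: [4087/30, 1738/9, 3341/18]
after L5 α=1/2: [10327/60, 2773/18, 7355/36]
→ [172, 154, 204]

at x=2,y=0 over L1,L2,L3,L4,L5:
after L1 α=5/7: [170, 20/7, 90/7]
after L2 α=6/7: [1322/7, 8420/49, 174/49]
after L3 α=3/4: [1622/7, 2252/49, 29721/196]
after L4 α=1/2: [1056/7, 5242/49, 44421/392]
after L5 α=1/4: [1647/14, 18911/196, 178735/1568]
rounded: [118, 96, 114]

at x=0,y=0 over L1,L2,L3,L4,L5:
after L1 α=1/3: [149/3, 81, 19/3]
after L2 α=4/5: [821/15, 249/5, 3079/15]
after L3 α=3/4: [7571/60, 3279/20, 9739/60]
after L4 α=0: [7571/60, 3279/20, 9739/60]
after L5 α=1/2: [13331/120, 4699/40, 22939/120]
= [111, 117, 191]

at x=1,y=1 over L1,L2,L3,L4,L5,L6:
after L1 α=0: [0, 0, 0]
after L2 α=1/3: [224/3, 4, 200/3]
after L3 α=1/3: [1180/9, 66, 511/9]
after L4 α=4/5: [7012/45, 806/5, 9367/45]
after L5 α=1/2: [8771/45, 1361/10, 10717/90]
after L6 α=3/4: [34961/180, 2081/40, 36367/360]
→ [194, 52, 101]


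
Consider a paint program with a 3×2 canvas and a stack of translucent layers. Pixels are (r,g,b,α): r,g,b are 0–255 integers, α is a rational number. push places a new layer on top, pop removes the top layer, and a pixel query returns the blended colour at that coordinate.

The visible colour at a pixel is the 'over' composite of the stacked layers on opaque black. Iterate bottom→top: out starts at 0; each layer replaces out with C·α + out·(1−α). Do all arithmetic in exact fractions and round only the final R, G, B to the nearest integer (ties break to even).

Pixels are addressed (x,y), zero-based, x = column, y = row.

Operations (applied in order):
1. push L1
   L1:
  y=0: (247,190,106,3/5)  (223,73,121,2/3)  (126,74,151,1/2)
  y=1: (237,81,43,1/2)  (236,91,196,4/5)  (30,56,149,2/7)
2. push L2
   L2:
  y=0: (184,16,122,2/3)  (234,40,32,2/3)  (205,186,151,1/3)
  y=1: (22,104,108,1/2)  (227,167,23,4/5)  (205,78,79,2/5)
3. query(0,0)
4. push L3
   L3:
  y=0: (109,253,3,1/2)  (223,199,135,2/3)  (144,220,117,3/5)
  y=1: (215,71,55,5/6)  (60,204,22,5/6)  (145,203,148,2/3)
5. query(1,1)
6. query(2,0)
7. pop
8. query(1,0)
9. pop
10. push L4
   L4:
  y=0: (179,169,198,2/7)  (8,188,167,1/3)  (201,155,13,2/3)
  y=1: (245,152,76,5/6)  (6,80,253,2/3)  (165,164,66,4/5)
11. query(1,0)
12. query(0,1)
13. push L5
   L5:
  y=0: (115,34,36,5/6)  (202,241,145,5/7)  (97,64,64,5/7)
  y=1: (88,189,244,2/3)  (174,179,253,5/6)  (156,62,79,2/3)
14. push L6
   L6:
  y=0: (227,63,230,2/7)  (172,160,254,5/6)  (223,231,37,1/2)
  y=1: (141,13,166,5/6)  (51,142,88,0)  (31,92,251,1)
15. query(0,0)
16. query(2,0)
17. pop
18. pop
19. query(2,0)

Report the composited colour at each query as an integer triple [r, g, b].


query (0,0) [L1,L2] — begin 0,0,0
L1 α=3/5: [741/5, 114, 318/5]
L2 α=2/3: [2581/15, 146/3, 1538/15]
= [172, 49, 103]

at x=1,y=1 over L1,L2,L3:
L1 α=4/5: [944/5, 364/5, 784/5]
L2 α=4/5: [5484/25, 3704/25, 1244/25]
L3 α=5/6: [2164/25, 14602/75, 1997/75]
→ [87, 195, 27]

at x=2,y=0 over L1,L2,L3:
+L1 (α=1/2) → [63, 37, 151/2]
+L2 (α=1/3) → [331/3, 260/3, 302/3]
+L3 (α=3/5) → [1958/15, 500/3, 1657/15]
rounded: [131, 167, 110]

query (1,0) [L1,L2] — begin 0,0,0
after L1 α=2/3: [446/3, 146/3, 242/3]
after L2 α=2/3: [1850/9, 386/9, 434/9]
→ [206, 43, 48]

query (1,0) [L1,L4] — begin 0,0,0
L1 α=2/3: [446/3, 146/3, 242/3]
L4 α=1/3: [916/9, 856/9, 985/9]
= [102, 95, 109]

query (0,1) [L1,L4] — begin 0,0,0
+L1 (α=1/2) → [237/2, 81/2, 43/2]
+L4 (α=5/6) → [2687/12, 1601/12, 803/12]
rounded: [224, 133, 67]

at x=0,y=0 over L1,L4,L5,L6:
L1 α=3/5: [741/5, 114, 318/5]
L4 α=2/7: [157, 908/7, 102]
L5 α=5/6: [122, 1049/21, 47]
L6 α=2/7: [152, 7891/147, 695/7]
= [152, 54, 99]

(2,0) stack=L1,L4,L5,L6; from [0,0,0]:
after L1 α=1/2: [63, 37, 151/2]
after L4 α=2/3: [155, 347/3, 203/6]
after L5 α=5/7: [795/7, 1654/21, 1163/21]
after L6 α=1/2: [1178/7, 6505/42, 970/21]
= [168, 155, 46]

at x=2,y=0 over L1,L4:
+L1 (α=1/2) → [63, 37, 151/2]
+L4 (α=2/3) → [155, 347/3, 203/6]
= [155, 116, 34]


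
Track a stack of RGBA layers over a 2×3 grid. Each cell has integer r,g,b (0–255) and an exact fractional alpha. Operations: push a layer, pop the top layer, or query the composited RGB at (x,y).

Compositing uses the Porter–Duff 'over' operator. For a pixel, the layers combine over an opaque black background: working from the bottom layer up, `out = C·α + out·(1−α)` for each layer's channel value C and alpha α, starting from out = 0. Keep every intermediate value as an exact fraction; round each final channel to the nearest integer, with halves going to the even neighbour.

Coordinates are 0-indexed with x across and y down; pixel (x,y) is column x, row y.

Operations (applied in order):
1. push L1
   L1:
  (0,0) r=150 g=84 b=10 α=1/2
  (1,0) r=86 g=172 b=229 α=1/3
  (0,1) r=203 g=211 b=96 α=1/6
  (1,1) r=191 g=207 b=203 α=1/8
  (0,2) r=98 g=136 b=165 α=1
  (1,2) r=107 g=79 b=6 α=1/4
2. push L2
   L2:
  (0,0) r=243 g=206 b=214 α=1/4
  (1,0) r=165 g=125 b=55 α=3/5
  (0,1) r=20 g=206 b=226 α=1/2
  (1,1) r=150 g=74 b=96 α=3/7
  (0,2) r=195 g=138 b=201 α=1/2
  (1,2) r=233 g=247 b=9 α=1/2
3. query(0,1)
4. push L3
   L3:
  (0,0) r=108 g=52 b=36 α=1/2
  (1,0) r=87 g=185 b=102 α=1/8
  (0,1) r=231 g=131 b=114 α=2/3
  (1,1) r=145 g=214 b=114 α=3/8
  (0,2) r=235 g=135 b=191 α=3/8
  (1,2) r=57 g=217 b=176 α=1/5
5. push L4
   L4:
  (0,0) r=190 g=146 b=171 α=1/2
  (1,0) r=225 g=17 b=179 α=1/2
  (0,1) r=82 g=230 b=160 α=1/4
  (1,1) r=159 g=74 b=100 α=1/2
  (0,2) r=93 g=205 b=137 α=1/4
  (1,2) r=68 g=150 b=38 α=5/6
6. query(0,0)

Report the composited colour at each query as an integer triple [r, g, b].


query (0,1) [L1,L2] — begin 0,0,0
+L1 (α=1/6) → [203/6, 211/6, 16]
+L2 (α=1/2) → [323/12, 1447/12, 121]
= [27, 121, 121]

at x=0,y=0 over L1,L2,L3,L4:
L1 α=1/2: [75, 42, 5]
L2 α=1/4: [117, 83, 229/4]
L3 α=1/2: [225/2, 135/2, 373/8]
L4 α=1/2: [605/4, 427/4, 1741/16]
→ [151, 107, 109]


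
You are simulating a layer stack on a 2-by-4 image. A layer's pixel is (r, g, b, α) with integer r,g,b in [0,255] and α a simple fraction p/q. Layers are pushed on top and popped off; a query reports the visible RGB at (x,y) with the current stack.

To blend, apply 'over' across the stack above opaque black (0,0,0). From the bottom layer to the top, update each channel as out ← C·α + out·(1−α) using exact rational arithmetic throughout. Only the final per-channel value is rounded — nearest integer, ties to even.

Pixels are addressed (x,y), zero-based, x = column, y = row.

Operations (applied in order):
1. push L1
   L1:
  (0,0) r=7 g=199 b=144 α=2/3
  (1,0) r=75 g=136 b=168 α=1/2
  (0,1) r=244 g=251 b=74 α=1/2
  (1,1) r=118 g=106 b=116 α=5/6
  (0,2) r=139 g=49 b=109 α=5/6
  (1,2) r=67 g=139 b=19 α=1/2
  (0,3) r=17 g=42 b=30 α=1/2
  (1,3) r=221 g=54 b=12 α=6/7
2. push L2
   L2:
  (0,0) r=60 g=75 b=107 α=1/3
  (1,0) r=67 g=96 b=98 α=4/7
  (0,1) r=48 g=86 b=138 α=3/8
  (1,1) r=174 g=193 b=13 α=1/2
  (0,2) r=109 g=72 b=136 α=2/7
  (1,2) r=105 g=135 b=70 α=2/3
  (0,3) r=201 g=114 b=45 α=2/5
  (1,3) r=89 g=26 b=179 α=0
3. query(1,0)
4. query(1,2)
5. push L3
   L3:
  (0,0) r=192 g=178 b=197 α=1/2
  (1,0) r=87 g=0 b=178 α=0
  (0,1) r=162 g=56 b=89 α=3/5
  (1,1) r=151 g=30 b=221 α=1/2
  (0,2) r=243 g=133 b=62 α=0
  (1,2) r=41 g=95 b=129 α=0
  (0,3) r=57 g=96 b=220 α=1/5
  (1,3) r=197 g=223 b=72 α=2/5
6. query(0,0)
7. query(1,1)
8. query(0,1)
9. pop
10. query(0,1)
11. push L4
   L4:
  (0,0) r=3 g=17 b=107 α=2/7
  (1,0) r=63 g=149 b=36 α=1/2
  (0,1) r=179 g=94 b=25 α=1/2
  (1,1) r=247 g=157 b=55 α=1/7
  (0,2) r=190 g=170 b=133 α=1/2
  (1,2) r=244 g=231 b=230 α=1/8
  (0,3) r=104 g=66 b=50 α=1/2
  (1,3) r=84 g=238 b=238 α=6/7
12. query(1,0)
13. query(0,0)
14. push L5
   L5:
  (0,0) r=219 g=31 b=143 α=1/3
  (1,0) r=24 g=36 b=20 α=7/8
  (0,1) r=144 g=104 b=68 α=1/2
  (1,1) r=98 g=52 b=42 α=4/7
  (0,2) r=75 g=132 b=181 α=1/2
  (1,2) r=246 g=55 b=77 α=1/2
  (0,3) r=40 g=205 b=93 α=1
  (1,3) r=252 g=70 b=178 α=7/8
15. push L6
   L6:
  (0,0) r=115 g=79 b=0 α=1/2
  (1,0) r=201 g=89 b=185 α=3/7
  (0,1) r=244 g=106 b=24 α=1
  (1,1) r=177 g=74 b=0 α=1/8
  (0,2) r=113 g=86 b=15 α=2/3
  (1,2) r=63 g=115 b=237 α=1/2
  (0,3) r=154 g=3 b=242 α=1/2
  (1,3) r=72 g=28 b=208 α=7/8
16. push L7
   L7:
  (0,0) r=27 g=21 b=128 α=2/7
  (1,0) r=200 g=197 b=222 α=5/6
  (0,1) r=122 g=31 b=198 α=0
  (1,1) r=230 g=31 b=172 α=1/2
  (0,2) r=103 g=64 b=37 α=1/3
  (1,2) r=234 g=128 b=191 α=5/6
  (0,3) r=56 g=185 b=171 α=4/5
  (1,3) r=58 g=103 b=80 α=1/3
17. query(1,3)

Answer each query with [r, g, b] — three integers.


query (1,0) [L1,L2] — begin 0,0,0
after L1 α=1/2: [75/2, 68, 84]
after L2 α=4/7: [761/14, 84, 92]
rounded: [54, 84, 92]

(1,2) stack=L1,L2; from [0,0,0]:
after L1 α=1/2: [67/2, 139/2, 19/2]
after L2 α=2/3: [487/6, 679/6, 299/6]
= [81, 113, 50]

(0,0) stack=L1,L2,L3; from [0,0,0]:
after L1 α=2/3: [14/3, 398/3, 96]
after L2 α=1/3: [208/9, 1021/9, 299/3]
after L3 α=1/2: [968/9, 2623/18, 445/3]
= [108, 146, 148]

query (1,1) [L1,L2,L3] — begin 0,0,0
after L1 α=5/6: [295/3, 265/3, 290/3]
after L2 α=1/2: [817/6, 422/3, 329/6]
after L3 α=1/2: [1723/12, 256/3, 1655/12]
= [144, 85, 138]

query (0,1) [L1,L2,L3] — begin 0,0,0
+L1 (α=1/2) → [122, 251/2, 37]
+L2 (α=3/8) → [377/4, 1771/16, 599/8]
+L3 (α=3/5) → [1349/10, 623/8, 1667/20]
= [135, 78, 83]

(0,1) stack=L1,L2; from [0,0,0]:
+L1 (α=1/2) → [122, 251/2, 37]
+L2 (α=3/8) → [377/4, 1771/16, 599/8]
→ [94, 111, 75]

at x=1,y=0 over L1,L2,L4:
after L1 α=1/2: [75/2, 68, 84]
after L2 α=4/7: [761/14, 84, 92]
after L4 α=1/2: [1643/28, 233/2, 64]
= [59, 116, 64]

(0,0) stack=L1,L2,L4; from [0,0,0]:
+L1 (α=2/3) → [14/3, 398/3, 96]
+L2 (α=1/3) → [208/9, 1021/9, 299/3]
+L4 (α=2/7) → [1094/63, 773/9, 2137/21]
= [17, 86, 102]

at x=1,y=3 over L1,L2,L4,L5,L6,L7:
after L1 α=6/7: [1326/7, 324/7, 72/7]
after L2 α=0: [1326/7, 324/7, 72/7]
after L4 α=6/7: [4854/49, 10320/49, 10068/49]
after L5 α=7/8: [45645/196, 17165/196, 35561/196]
after L6 α=7/8: [144429/1568, 55581/1568, 320937/1568]
after L7 α=1/3: [189901/2352, 136333/2352, 383657/2352]
= [81, 58, 163]


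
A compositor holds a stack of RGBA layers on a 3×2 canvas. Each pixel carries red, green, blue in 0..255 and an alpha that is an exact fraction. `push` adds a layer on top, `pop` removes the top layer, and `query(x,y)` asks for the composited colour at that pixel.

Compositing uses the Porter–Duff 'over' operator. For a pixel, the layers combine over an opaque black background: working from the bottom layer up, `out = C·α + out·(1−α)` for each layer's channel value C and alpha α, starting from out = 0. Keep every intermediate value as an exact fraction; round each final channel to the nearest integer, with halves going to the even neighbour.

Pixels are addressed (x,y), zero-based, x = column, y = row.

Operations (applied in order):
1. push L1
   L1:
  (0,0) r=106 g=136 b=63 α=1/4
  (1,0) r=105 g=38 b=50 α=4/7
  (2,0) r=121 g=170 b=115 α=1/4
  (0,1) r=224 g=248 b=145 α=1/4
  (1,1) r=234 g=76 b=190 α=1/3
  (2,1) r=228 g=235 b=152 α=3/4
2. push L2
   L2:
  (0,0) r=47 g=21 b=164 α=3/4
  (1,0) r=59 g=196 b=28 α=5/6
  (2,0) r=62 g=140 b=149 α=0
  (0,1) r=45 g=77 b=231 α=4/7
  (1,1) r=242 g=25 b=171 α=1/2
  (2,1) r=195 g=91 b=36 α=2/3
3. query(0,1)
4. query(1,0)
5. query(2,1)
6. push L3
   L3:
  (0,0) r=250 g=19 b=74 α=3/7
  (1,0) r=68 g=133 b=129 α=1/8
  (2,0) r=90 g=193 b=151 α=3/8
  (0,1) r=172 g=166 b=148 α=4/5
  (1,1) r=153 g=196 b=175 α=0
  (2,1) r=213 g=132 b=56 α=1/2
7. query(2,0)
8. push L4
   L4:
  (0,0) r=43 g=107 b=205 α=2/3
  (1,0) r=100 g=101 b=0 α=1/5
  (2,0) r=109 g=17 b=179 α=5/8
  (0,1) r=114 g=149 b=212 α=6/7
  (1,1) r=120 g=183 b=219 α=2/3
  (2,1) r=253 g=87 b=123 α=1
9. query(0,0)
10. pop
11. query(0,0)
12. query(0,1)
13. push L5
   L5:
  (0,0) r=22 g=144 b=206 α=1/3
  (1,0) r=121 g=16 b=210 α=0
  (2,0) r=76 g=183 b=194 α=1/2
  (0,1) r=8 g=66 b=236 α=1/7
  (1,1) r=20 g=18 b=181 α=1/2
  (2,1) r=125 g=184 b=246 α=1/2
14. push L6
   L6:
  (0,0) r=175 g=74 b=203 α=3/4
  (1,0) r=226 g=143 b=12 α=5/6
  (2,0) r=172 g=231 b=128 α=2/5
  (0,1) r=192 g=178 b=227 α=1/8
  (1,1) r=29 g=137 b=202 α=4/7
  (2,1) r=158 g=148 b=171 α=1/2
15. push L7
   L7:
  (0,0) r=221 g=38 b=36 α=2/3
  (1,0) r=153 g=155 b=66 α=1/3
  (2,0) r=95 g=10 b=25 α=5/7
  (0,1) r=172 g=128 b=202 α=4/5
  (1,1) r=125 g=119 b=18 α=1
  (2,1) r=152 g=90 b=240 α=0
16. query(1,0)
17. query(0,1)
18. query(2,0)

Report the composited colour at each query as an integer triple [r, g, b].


(0,1) stack=L1,L2; from [0,0,0]:
+L1 (α=1/4) → [56, 62, 145/4]
+L2 (α=4/7) → [348/7, 494/7, 4131/28]
rounded: [50, 71, 148]

query (1,0) [L1,L2] — begin 0,0,0
L1 α=4/7: [60, 152/7, 200/7]
L2 α=5/6: [355/6, 3506/21, 590/21]
= [59, 167, 28]

query (2,1) [L1,L2] — begin 0,0,0
L1 α=3/4: [171, 705/4, 114]
L2 α=2/3: [187, 1433/12, 62]
→ [187, 119, 62]

(2,0) stack=L1,L2,L3; from [0,0,0]:
+L1 (α=1/4) → [121/4, 85/2, 115/4]
+L2 (α=0) → [121/4, 85/2, 115/4]
+L3 (α=3/8) → [1685/32, 1583/16, 2387/32]
= [53, 99, 75]

(0,0) stack=L1,L2,L3,L4; from [0,0,0]:
L1 α=1/4: [53/2, 34, 63/4]
L2 α=3/4: [335/8, 97/4, 2031/16]
L3 α=3/7: [1835/14, 22, 417/4]
L4 α=2/3: [1013/14, 236/3, 2057/12]
rounded: [72, 79, 171]

query (0,0) [L1,L2,L3] — begin 0,0,0
after L1 α=1/4: [53/2, 34, 63/4]
after L2 α=3/4: [335/8, 97/4, 2031/16]
after L3 α=3/7: [1835/14, 22, 417/4]
→ [131, 22, 104]

query (0,1) [L1,L2,L3] — begin 0,0,0
after L1 α=1/4: [56, 62, 145/4]
after L2 α=4/7: [348/7, 494/7, 4131/28]
after L3 α=4/5: [5164/35, 5142/35, 20707/140]
→ [148, 147, 148]

(1,0) stack=L1,L2,L3,L5,L6,L7; from [0,0,0]:
after L1 α=4/7: [60, 152/7, 200/7]
after L2 α=5/6: [355/6, 3506/21, 590/21]
after L3 α=1/8: [2893/48, 3905/24, 977/24]
after L5 α=0: [2893/48, 3905/24, 977/24]
after L6 α=5/6: [57133/288, 21065/144, 2417/144]
after L7 α=1/3: [79165/432, 32225/216, 7169/216]
→ [183, 149, 33]

query (0,1) [L1,L2,L3,L5,L6,L7] — begin 0,0,0
+L1 (α=1/4) → [56, 62, 145/4]
+L2 (α=4/7) → [348/7, 494/7, 4131/28]
+L3 (α=4/5) → [5164/35, 5142/35, 20707/140]
+L5 (α=1/7) → [31264/245, 33162/245, 78641/490]
+L6 (α=1/8) → [4748/35, 4924/35, 94531/560]
+L7 (α=4/5) → [28828/175, 22844/175, 547011/2800]
= [165, 131, 195]

query (2,0) [L1,L2,L3,L5,L6,L7] — begin 0,0,0
L1 α=1/4: [121/4, 85/2, 115/4]
L2 α=0: [121/4, 85/2, 115/4]
L3 α=3/8: [1685/32, 1583/16, 2387/32]
L5 α=1/2: [4117/64, 4511/32, 8595/64]
L6 α=2/5: [34367/320, 28317/160, 42169/320]
L7 α=5/7: [110367/1120, 32317/560, 62169/1120]
rounded: [99, 58, 56]


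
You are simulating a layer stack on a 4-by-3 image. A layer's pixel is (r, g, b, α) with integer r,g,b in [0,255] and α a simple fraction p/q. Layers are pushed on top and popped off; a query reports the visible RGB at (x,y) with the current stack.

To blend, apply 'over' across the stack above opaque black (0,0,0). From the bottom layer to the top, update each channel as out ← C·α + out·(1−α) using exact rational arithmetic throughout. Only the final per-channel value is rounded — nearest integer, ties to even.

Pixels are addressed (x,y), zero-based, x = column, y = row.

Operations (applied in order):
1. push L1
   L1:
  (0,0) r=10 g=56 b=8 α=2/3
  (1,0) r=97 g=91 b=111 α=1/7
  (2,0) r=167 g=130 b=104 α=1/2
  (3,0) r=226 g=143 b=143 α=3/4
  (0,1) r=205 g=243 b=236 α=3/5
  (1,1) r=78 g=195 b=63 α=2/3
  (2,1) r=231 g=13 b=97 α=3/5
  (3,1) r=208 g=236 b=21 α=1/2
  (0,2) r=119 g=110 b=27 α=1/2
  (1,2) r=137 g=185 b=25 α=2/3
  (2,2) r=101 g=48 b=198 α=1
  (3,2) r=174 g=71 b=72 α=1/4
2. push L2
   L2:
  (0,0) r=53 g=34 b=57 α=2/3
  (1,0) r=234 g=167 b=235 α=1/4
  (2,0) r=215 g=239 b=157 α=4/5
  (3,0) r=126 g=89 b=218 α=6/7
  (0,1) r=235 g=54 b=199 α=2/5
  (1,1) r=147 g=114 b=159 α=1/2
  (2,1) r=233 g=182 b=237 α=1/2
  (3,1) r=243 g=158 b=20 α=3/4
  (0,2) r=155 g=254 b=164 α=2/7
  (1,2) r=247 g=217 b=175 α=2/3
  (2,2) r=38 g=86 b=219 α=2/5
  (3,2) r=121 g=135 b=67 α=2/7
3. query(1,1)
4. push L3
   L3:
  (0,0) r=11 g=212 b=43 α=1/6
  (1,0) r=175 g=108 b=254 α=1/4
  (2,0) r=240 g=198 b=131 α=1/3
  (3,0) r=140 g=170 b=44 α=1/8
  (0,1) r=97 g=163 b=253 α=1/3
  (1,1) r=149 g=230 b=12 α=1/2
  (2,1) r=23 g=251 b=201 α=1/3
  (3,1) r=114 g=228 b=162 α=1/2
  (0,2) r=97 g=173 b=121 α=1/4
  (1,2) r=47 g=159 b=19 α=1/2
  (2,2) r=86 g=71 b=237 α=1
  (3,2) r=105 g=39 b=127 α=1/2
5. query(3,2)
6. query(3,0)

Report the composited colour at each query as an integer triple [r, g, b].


query (1,1) [L1,L2] — begin 0,0,0
after L1 α=2/3: [52, 130, 42]
after L2 α=1/2: [199/2, 122, 201/2]
→ [100, 122, 100]

at x=3,y=2 over L1,L2,L3:
after L1 α=1/4: [87/2, 71/4, 18]
after L2 α=2/7: [919/14, 205/4, 32]
after L3 α=1/2: [2389/28, 361/8, 159/2]
= [85, 45, 80]

at x=3,y=0 over L1,L2,L3:
L1 α=3/4: [339/2, 429/4, 429/4]
L2 α=6/7: [1851/14, 2565/28, 5661/28]
L3 α=1/8: [2131/16, 3245/32, 5837/32]
rounded: [133, 101, 182]


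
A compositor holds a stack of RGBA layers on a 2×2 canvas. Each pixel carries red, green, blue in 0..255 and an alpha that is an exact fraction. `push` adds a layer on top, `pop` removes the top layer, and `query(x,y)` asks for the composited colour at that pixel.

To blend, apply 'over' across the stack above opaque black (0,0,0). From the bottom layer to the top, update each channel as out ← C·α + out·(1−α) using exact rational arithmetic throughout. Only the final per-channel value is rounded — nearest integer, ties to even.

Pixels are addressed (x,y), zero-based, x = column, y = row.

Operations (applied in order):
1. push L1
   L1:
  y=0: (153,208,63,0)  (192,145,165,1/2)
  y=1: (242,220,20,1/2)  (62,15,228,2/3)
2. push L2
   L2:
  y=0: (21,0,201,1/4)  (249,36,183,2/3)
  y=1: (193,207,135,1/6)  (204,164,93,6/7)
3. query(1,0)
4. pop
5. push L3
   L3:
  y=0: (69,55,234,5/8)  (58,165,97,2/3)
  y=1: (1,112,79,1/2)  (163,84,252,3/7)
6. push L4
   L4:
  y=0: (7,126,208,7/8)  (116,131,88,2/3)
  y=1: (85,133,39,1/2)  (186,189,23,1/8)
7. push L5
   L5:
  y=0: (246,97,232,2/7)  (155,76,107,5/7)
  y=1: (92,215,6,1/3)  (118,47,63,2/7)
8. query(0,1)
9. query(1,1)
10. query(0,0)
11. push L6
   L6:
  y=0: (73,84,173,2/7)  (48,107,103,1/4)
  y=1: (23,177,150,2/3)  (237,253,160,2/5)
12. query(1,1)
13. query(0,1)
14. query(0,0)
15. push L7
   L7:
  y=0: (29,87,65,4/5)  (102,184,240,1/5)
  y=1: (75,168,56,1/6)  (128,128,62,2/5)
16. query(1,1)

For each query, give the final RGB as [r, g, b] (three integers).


query (1,0) [L1,L2] — begin 0,0,0
after L1 α=1/2: [96, 145/2, 165/2]
after L2 α=2/3: [198, 289/6, 299/2]
rounded: [198, 48, 150]

(0,1) stack=L1,L3,L4,L5; from [0,0,0]:
L1 α=1/2: [121, 110, 10]
L3 α=1/2: [61, 111, 89/2]
L4 α=1/2: [73, 122, 167/4]
L5 α=1/3: [238/3, 153, 179/6]
rounded: [79, 153, 30]

at x=1,y=1 over L1,L3,L4,L5:
+L1 (α=2/3) → [124/3, 10, 152]
+L3 (α=3/7) → [1963/21, 292/7, 1364/7]
+L4 (α=1/8) → [2521/24, 481/8, 1387/8]
+L5 (α=2/7) → [18269/168, 451/8, 7943/56]
= [109, 56, 142]

query (0,0) [L1,L3,L4,L5] — begin 0,0,0
after L1 α=0: [0, 0, 0]
after L3 α=5/8: [345/8, 275/8, 585/4]
after L4 α=7/8: [737/64, 7331/64, 6409/32]
after L5 α=2/7: [35173/448, 49071/448, 6699/32]
= [79, 110, 209]

query (1,1) [L1,L3,L4,L5,L6] — begin 0,0,0
L1 α=2/3: [124/3, 10, 152]
L3 α=3/7: [1963/21, 292/7, 1364/7]
L4 α=1/8: [2521/24, 481/8, 1387/8]
L5 α=2/7: [18269/168, 451/8, 7943/56]
L6 α=2/5: [44813/280, 5401/40, 41749/280]
= [160, 135, 149]

query (0,1) [L1,L3,L4,L5,L6] — begin 0,0,0
after L1 α=1/2: [121, 110, 10]
after L3 α=1/2: [61, 111, 89/2]
after L4 α=1/2: [73, 122, 167/4]
after L5 α=1/3: [238/3, 153, 179/6]
after L6 α=2/3: [376/9, 169, 1979/18]
= [42, 169, 110]

query (0,0) [L1,L3,L4,L5,L6] — begin 0,0,0
after L1 α=0: [0, 0, 0]
after L3 α=5/8: [345/8, 275/8, 585/4]
after L4 α=7/8: [737/64, 7331/64, 6409/32]
after L5 α=2/7: [35173/448, 49071/448, 6699/32]
after L6 α=2/7: [241273/3136, 320619/3136, 44567/224]
rounded: [77, 102, 199]

at x=1,y=1 over L1,L3,L4,L5,L6,L7:
after L1 α=2/3: [124/3, 10, 152]
after L3 α=3/7: [1963/21, 292/7, 1364/7]
after L4 α=1/8: [2521/24, 481/8, 1387/8]
after L5 α=2/7: [18269/168, 451/8, 7943/56]
after L6 α=2/5: [44813/280, 5401/40, 41749/280]
after L7 α=2/5: [206119/1400, 26443/200, 159967/1400]
→ [147, 132, 114]
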